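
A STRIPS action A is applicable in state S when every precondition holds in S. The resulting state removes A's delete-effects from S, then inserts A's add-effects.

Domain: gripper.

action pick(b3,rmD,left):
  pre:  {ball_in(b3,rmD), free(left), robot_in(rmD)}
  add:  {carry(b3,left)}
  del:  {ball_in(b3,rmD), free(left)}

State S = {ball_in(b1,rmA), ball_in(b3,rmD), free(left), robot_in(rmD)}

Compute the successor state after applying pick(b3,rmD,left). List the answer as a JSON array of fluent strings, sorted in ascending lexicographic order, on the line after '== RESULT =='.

Compute (S \ del) ∪ add:
  pre ⊆ S: {ball_in(b3,rmD), free(left), robot_in(rmD)} ⊆ S  — applicable
  S \ del = {ball_in(b1,rmA), robot_in(rmD)}
  ∪ add   = {ball_in(b1,rmA), carry(b3,left), robot_in(rmD)}

== RESULT ==
["ball_in(b1,rmA)", "carry(b3,left)", "robot_in(rmD)"]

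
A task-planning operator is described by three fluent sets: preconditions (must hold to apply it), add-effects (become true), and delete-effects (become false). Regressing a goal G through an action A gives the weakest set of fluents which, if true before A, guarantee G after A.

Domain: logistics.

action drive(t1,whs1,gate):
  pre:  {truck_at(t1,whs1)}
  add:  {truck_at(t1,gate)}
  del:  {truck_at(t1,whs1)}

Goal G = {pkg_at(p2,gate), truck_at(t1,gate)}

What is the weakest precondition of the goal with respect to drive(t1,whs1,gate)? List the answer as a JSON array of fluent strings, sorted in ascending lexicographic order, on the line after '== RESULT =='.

Compute (G \ add) ∪ pre:
  G ∩ del = {}  (empty — regression defined)
  G \ add = {pkg_at(p2,gate), truck_at(t1,gate)} \ {truck_at(t1,gate)} = {pkg_at(p2,gate)}
  ∪ pre   = {pkg_at(p2,gate)} ∪ {truck_at(t1,whs1)}
          = {pkg_at(p2,gate), truck_at(t1,whs1)}

== RESULT ==
["pkg_at(p2,gate)", "truck_at(t1,whs1)"]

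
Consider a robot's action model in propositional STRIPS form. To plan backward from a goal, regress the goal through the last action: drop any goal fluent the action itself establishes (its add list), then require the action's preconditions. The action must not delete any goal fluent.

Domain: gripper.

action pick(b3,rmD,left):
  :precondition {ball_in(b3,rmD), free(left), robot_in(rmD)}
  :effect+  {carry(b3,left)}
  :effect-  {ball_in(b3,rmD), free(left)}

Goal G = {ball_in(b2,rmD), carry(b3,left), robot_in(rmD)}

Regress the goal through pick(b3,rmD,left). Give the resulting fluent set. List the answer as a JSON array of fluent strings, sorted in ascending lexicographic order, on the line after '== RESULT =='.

Compute (G \ add) ∪ pre:
  G ∩ del = {}  (empty — regression defined)
  G \ add = {ball_in(b2,rmD), carry(b3,left), robot_in(rmD)} \ {carry(b3,left)} = {ball_in(b2,rmD), robot_in(rmD)}
  ∪ pre   = {ball_in(b2,rmD), robot_in(rmD)} ∪ {ball_in(b3,rmD), free(left), robot_in(rmD)}
          = {ball_in(b2,rmD), ball_in(b3,rmD), free(left), robot_in(rmD)}

== RESULT ==
["ball_in(b2,rmD)", "ball_in(b3,rmD)", "free(left)", "robot_in(rmD)"]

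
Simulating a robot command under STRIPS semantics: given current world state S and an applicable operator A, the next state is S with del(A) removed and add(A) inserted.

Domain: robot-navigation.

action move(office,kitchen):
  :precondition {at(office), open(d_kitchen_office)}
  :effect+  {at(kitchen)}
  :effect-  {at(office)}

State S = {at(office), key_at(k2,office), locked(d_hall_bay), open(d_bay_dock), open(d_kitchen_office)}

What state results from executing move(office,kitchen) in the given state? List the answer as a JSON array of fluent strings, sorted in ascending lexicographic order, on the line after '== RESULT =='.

Compute (S \ del) ∪ add:
  pre ⊆ S: {at(office), open(d_kitchen_office)} ⊆ S  — applicable
  S \ del = {key_at(k2,office), locked(d_hall_bay), open(d_bay_dock), open(d_kitchen_office)}
  ∪ add   = {at(kitchen), key_at(k2,office), locked(d_hall_bay), open(d_bay_dock), open(d_kitchen_office)}

== RESULT ==
["at(kitchen)", "key_at(k2,office)", "locked(d_hall_bay)", "open(d_bay_dock)", "open(d_kitchen_office)"]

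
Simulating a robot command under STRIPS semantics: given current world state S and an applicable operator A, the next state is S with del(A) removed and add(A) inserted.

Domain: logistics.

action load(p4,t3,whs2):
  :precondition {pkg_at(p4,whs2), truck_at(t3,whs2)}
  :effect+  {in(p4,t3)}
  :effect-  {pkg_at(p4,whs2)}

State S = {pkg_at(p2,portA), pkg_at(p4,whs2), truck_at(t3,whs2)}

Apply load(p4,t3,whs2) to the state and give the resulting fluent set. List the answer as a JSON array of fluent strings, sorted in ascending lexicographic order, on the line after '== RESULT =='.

Progress:
  pre ⊆ S: {pkg_at(p4,whs2), truck_at(t3,whs2)} ⊆ S  — applicable
  S \ del = {pkg_at(p2,portA), truck_at(t3,whs2)}
  ∪ add   = {in(p4,t3), pkg_at(p2,portA), truck_at(t3,whs2)}

== RESULT ==
["in(p4,t3)", "pkg_at(p2,portA)", "truck_at(t3,whs2)"]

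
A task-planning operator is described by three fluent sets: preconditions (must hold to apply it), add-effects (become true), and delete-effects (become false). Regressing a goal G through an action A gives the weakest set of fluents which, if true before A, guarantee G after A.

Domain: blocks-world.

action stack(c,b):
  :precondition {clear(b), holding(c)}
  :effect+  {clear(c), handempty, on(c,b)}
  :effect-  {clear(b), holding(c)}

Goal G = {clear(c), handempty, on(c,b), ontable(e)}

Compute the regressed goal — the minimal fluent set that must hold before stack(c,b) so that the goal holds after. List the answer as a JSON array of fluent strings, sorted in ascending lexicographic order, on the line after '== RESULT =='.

Regress:
  G ∩ del = {}  (empty — regression defined)
  G \ add = {clear(c), handempty, on(c,b), ontable(e)} \ {clear(c), handempty, on(c,b)} = {ontable(e)}
  ∪ pre   = {ontable(e)} ∪ {clear(b), holding(c)}
          = {clear(b), holding(c), ontable(e)}

== RESULT ==
["clear(b)", "holding(c)", "ontable(e)"]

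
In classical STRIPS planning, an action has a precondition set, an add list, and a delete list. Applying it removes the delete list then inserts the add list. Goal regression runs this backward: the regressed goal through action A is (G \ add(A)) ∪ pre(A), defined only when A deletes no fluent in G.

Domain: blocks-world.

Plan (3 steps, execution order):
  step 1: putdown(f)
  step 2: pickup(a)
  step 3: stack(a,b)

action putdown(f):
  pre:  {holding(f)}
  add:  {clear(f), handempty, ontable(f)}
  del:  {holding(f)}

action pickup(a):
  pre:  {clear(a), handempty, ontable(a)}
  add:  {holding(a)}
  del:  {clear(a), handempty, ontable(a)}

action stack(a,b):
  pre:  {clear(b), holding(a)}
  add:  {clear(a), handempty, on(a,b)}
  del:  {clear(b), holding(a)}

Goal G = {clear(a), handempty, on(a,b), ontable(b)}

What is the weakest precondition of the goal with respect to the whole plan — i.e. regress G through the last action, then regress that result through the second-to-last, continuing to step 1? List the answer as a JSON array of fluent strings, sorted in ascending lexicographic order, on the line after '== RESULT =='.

Regress step by step:
  through step 3 (stack(a,b)): drop {clear(a), handempty, on(a,b)}, keep {ontable(b)}, require {clear(b), holding(a)}
    → {clear(b), holding(a), ontable(b)}
  through step 2 (pickup(a)): drop {holding(a)}, keep {clear(b), ontable(b)}, require {clear(a), handempty, ontable(a)}
    → {clear(a), clear(b), handempty, ontable(a), ontable(b)}
  through step 1 (putdown(f)): drop {handempty}, keep {clear(a), clear(b), ontable(a), ontable(b)}, require {holding(f)}
    → {clear(a), clear(b), holding(f), ontable(a), ontable(b)}

== RESULT ==
["clear(a)", "clear(b)", "holding(f)", "ontable(a)", "ontable(b)"]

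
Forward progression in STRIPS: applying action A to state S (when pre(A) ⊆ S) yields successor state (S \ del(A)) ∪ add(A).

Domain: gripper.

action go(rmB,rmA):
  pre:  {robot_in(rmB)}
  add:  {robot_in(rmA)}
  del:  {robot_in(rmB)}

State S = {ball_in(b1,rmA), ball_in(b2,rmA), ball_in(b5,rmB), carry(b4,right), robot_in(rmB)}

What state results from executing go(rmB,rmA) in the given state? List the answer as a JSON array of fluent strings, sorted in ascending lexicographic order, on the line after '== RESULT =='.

Progress:
  pre ⊆ S: {robot_in(rmB)} ⊆ S  — applicable
  S \ del = {ball_in(b1,rmA), ball_in(b2,rmA), ball_in(b5,rmB), carry(b4,right)}
  ∪ add   = {ball_in(b1,rmA), ball_in(b2,rmA), ball_in(b5,rmB), carry(b4,right), robot_in(rmA)}

== RESULT ==
["ball_in(b1,rmA)", "ball_in(b2,rmA)", "ball_in(b5,rmB)", "carry(b4,right)", "robot_in(rmA)"]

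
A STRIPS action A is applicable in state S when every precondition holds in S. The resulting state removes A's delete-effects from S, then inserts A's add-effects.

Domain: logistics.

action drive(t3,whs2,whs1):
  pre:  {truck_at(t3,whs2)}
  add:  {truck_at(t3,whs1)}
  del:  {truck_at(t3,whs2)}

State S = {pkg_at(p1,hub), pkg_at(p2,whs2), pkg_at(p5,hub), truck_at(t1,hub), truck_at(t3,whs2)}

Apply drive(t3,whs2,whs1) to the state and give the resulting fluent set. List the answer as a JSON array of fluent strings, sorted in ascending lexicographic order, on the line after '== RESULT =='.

Progress:
  pre ⊆ S: {truck_at(t3,whs2)} ⊆ S  — applicable
  S \ del = {pkg_at(p1,hub), pkg_at(p2,whs2), pkg_at(p5,hub), truck_at(t1,hub)}
  ∪ add   = {pkg_at(p1,hub), pkg_at(p2,whs2), pkg_at(p5,hub), truck_at(t1,hub), truck_at(t3,whs1)}

== RESULT ==
["pkg_at(p1,hub)", "pkg_at(p2,whs2)", "pkg_at(p5,hub)", "truck_at(t1,hub)", "truck_at(t3,whs1)"]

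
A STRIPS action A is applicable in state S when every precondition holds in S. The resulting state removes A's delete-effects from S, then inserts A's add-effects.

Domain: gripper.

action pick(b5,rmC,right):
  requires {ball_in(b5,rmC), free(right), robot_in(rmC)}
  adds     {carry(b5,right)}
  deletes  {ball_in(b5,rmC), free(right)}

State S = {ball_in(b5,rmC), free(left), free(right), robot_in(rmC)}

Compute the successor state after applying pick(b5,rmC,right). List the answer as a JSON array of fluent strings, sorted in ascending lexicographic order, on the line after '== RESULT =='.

Progress:
  pre ⊆ S: {ball_in(b5,rmC), free(right), robot_in(rmC)} ⊆ S  — applicable
  S \ del = {free(left), robot_in(rmC)}
  ∪ add   = {carry(b5,right), free(left), robot_in(rmC)}

== RESULT ==
["carry(b5,right)", "free(left)", "robot_in(rmC)"]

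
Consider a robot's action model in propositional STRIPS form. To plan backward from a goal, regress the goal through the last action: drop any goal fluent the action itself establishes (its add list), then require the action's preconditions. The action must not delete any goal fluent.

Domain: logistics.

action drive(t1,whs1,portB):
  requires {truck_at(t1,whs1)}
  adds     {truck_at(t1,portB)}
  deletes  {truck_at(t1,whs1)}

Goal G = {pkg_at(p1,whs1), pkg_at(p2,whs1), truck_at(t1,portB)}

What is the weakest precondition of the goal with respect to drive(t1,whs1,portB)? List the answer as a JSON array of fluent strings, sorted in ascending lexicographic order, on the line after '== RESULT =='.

Compute (G \ add) ∪ pre:
  G ∩ del = {}  (empty — regression defined)
  G \ add = {pkg_at(p1,whs1), pkg_at(p2,whs1), truck_at(t1,portB)} \ {truck_at(t1,portB)} = {pkg_at(p1,whs1), pkg_at(p2,whs1)}
  ∪ pre   = {pkg_at(p1,whs1), pkg_at(p2,whs1)} ∪ {truck_at(t1,whs1)}
          = {pkg_at(p1,whs1), pkg_at(p2,whs1), truck_at(t1,whs1)}

== RESULT ==
["pkg_at(p1,whs1)", "pkg_at(p2,whs1)", "truck_at(t1,whs1)"]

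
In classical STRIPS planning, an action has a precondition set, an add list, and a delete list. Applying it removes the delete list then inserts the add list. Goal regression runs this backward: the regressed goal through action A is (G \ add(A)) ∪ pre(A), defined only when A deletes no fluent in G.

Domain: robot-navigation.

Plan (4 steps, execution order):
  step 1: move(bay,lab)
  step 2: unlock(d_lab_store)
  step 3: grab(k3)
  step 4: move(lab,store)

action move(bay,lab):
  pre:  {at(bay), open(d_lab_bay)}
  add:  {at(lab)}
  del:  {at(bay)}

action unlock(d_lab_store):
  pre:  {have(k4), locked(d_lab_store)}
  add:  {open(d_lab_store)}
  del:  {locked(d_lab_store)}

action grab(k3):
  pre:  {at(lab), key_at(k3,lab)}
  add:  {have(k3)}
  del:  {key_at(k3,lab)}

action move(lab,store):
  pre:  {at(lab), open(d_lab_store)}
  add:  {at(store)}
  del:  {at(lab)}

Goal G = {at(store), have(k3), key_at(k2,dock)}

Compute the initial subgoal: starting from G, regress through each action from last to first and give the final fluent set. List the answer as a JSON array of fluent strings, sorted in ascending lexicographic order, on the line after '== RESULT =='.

Work backward from the goal:
  through step 4 (move(lab,store)): drop {at(store)}, keep {have(k3), key_at(k2,dock)}, require {at(lab), open(d_lab_store)}
    → {at(lab), have(k3), key_at(k2,dock), open(d_lab_store)}
  through step 3 (grab(k3)): drop {have(k3)}, keep {at(lab), key_at(k2,dock), open(d_lab_store)}, require {at(lab), key_at(k3,lab)}
    → {at(lab), key_at(k2,dock), key_at(k3,lab), open(d_lab_store)}
  through step 2 (unlock(d_lab_store)): drop {open(d_lab_store)}, keep {at(lab), key_at(k2,dock), key_at(k3,lab)}, require {have(k4), locked(d_lab_store)}
    → {at(lab), have(k4), key_at(k2,dock), key_at(k3,lab), locked(d_lab_store)}
  through step 1 (move(bay,lab)): drop {at(lab)}, keep {have(k4), key_at(k2,dock), key_at(k3,lab), locked(d_lab_store)}, require {at(bay), open(d_lab_bay)}
    → {at(bay), have(k4), key_at(k2,dock), key_at(k3,lab), locked(d_lab_store), open(d_lab_bay)}

== RESULT ==
["at(bay)", "have(k4)", "key_at(k2,dock)", "key_at(k3,lab)", "locked(d_lab_store)", "open(d_lab_bay)"]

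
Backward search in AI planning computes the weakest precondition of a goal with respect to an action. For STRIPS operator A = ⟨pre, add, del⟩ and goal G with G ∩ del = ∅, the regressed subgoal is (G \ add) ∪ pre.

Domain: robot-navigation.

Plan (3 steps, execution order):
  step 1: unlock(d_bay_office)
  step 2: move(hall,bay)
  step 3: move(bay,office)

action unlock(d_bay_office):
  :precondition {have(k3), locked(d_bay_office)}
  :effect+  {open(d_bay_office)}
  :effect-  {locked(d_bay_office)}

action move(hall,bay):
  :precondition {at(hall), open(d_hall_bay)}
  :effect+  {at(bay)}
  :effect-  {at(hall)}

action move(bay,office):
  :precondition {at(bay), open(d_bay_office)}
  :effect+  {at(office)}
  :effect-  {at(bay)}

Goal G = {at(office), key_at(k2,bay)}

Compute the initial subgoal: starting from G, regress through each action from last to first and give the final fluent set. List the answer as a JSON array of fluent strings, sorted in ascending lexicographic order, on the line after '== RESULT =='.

Work backward from the goal:
  through step 3 (move(bay,office)): drop {at(office)}, keep {key_at(k2,bay)}, require {at(bay), open(d_bay_office)}
    → {at(bay), key_at(k2,bay), open(d_bay_office)}
  through step 2 (move(hall,bay)): drop {at(bay)}, keep {key_at(k2,bay), open(d_bay_office)}, require {at(hall), open(d_hall_bay)}
    → {at(hall), key_at(k2,bay), open(d_bay_office), open(d_hall_bay)}
  through step 1 (unlock(d_bay_office)): drop {open(d_bay_office)}, keep {at(hall), key_at(k2,bay), open(d_hall_bay)}, require {have(k3), locked(d_bay_office)}
    → {at(hall), have(k3), key_at(k2,bay), locked(d_bay_office), open(d_hall_bay)}

== RESULT ==
["at(hall)", "have(k3)", "key_at(k2,bay)", "locked(d_bay_office)", "open(d_hall_bay)"]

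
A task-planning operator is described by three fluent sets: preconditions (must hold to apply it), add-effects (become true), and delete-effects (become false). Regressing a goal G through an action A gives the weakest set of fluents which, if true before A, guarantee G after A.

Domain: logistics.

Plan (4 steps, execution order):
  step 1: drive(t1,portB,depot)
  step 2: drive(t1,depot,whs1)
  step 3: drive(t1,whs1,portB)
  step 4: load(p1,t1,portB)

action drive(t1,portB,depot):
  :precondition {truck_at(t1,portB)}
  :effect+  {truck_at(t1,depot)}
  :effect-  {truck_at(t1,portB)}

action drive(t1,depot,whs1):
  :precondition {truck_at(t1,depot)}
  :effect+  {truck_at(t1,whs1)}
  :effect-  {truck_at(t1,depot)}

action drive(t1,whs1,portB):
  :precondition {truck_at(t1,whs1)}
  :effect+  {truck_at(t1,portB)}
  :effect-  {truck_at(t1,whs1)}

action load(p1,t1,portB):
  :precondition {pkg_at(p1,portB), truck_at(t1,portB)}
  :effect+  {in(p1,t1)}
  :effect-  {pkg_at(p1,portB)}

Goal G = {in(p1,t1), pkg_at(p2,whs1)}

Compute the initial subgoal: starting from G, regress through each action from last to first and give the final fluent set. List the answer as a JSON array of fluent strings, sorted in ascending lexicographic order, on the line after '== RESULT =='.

Work backward from the goal:
  through step 4 (load(p1,t1,portB)): drop {in(p1,t1)}, keep {pkg_at(p2,whs1)}, require {pkg_at(p1,portB), truck_at(t1,portB)}
    → {pkg_at(p1,portB), pkg_at(p2,whs1), truck_at(t1,portB)}
  through step 3 (drive(t1,whs1,portB)): drop {truck_at(t1,portB)}, keep {pkg_at(p1,portB), pkg_at(p2,whs1)}, require {truck_at(t1,whs1)}
    → {pkg_at(p1,portB), pkg_at(p2,whs1), truck_at(t1,whs1)}
  through step 2 (drive(t1,depot,whs1)): drop {truck_at(t1,whs1)}, keep {pkg_at(p1,portB), pkg_at(p2,whs1)}, require {truck_at(t1,depot)}
    → {pkg_at(p1,portB), pkg_at(p2,whs1), truck_at(t1,depot)}
  through step 1 (drive(t1,portB,depot)): drop {truck_at(t1,depot)}, keep {pkg_at(p1,portB), pkg_at(p2,whs1)}, require {truck_at(t1,portB)}
    → {pkg_at(p1,portB), pkg_at(p2,whs1), truck_at(t1,portB)}

== RESULT ==
["pkg_at(p1,portB)", "pkg_at(p2,whs1)", "truck_at(t1,portB)"]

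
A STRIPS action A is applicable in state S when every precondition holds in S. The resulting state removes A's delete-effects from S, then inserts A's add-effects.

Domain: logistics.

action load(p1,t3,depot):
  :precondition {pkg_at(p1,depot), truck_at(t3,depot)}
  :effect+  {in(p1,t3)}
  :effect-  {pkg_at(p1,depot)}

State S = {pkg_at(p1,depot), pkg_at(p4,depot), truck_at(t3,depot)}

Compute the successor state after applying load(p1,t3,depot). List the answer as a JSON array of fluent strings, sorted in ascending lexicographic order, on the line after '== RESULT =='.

Compute (S \ del) ∪ add:
  pre ⊆ S: {pkg_at(p1,depot), truck_at(t3,depot)} ⊆ S  — applicable
  S \ del = {pkg_at(p4,depot), truck_at(t3,depot)}
  ∪ add   = {in(p1,t3), pkg_at(p4,depot), truck_at(t3,depot)}

== RESULT ==
["in(p1,t3)", "pkg_at(p4,depot)", "truck_at(t3,depot)"]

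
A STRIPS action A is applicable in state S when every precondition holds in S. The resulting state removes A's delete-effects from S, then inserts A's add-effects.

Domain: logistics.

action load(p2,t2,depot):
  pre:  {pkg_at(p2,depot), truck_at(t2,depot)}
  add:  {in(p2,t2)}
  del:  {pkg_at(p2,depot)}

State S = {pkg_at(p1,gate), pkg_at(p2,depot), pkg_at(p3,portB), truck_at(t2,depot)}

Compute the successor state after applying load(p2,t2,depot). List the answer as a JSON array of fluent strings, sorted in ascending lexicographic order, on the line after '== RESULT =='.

Progress:
  pre ⊆ S: {pkg_at(p2,depot), truck_at(t2,depot)} ⊆ S  — applicable
  S \ del = {pkg_at(p1,gate), pkg_at(p3,portB), truck_at(t2,depot)}
  ∪ add   = {in(p2,t2), pkg_at(p1,gate), pkg_at(p3,portB), truck_at(t2,depot)}

== RESULT ==
["in(p2,t2)", "pkg_at(p1,gate)", "pkg_at(p3,portB)", "truck_at(t2,depot)"]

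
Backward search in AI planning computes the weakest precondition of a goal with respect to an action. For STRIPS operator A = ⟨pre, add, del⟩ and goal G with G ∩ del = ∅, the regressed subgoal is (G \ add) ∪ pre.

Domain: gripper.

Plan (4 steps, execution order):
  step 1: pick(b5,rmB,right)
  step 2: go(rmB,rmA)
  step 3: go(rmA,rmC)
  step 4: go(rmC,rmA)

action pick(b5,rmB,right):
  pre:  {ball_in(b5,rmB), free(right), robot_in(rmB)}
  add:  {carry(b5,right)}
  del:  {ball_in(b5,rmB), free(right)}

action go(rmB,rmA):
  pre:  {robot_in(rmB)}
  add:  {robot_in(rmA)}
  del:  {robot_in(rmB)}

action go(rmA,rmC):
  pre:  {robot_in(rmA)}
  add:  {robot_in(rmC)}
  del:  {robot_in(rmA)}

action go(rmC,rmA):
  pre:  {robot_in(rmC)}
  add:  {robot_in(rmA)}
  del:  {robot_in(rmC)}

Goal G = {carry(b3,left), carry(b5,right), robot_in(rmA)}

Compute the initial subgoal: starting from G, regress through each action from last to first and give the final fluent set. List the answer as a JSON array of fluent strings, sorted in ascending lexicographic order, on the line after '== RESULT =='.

Regress step by step:
  through step 4 (go(rmC,rmA)): drop {robot_in(rmA)}, keep {carry(b3,left), carry(b5,right)}, require {robot_in(rmC)}
    → {carry(b3,left), carry(b5,right), robot_in(rmC)}
  through step 3 (go(rmA,rmC)): drop {robot_in(rmC)}, keep {carry(b3,left), carry(b5,right)}, require {robot_in(rmA)}
    → {carry(b3,left), carry(b5,right), robot_in(rmA)}
  through step 2 (go(rmB,rmA)): drop {robot_in(rmA)}, keep {carry(b3,left), carry(b5,right)}, require {robot_in(rmB)}
    → {carry(b3,left), carry(b5,right), robot_in(rmB)}
  through step 1 (pick(b5,rmB,right)): drop {carry(b5,right)}, keep {carry(b3,left), robot_in(rmB)}, require {ball_in(b5,rmB), free(right), robot_in(rmB)}
    → {ball_in(b5,rmB), carry(b3,left), free(right), robot_in(rmB)}

== RESULT ==
["ball_in(b5,rmB)", "carry(b3,left)", "free(right)", "robot_in(rmB)"]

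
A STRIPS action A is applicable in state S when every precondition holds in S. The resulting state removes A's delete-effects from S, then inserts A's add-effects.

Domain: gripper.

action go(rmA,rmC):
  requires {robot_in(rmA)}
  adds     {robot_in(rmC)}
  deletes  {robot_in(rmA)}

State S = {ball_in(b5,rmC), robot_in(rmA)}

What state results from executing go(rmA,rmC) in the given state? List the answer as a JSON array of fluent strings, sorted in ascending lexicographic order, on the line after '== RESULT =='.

Compute (S \ del) ∪ add:
  pre ⊆ S: {robot_in(rmA)} ⊆ S  — applicable
  S \ del = {ball_in(b5,rmC)}
  ∪ add   = {ball_in(b5,rmC), robot_in(rmC)}

== RESULT ==
["ball_in(b5,rmC)", "robot_in(rmC)"]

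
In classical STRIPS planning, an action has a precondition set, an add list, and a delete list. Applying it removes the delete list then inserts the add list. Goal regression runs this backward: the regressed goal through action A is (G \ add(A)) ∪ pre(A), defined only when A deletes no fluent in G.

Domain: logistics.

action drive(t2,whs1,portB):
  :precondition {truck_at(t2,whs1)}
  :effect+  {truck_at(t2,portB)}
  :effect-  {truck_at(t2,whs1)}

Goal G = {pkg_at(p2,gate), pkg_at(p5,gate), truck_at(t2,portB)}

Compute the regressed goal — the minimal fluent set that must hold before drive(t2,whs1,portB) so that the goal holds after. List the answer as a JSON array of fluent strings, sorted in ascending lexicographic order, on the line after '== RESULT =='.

Compute (G \ add) ∪ pre:
  G ∩ del = {}  (empty — regression defined)
  G \ add = {pkg_at(p2,gate), pkg_at(p5,gate), truck_at(t2,portB)} \ {truck_at(t2,portB)} = {pkg_at(p2,gate), pkg_at(p5,gate)}
  ∪ pre   = {pkg_at(p2,gate), pkg_at(p5,gate)} ∪ {truck_at(t2,whs1)}
          = {pkg_at(p2,gate), pkg_at(p5,gate), truck_at(t2,whs1)}

== RESULT ==
["pkg_at(p2,gate)", "pkg_at(p5,gate)", "truck_at(t2,whs1)"]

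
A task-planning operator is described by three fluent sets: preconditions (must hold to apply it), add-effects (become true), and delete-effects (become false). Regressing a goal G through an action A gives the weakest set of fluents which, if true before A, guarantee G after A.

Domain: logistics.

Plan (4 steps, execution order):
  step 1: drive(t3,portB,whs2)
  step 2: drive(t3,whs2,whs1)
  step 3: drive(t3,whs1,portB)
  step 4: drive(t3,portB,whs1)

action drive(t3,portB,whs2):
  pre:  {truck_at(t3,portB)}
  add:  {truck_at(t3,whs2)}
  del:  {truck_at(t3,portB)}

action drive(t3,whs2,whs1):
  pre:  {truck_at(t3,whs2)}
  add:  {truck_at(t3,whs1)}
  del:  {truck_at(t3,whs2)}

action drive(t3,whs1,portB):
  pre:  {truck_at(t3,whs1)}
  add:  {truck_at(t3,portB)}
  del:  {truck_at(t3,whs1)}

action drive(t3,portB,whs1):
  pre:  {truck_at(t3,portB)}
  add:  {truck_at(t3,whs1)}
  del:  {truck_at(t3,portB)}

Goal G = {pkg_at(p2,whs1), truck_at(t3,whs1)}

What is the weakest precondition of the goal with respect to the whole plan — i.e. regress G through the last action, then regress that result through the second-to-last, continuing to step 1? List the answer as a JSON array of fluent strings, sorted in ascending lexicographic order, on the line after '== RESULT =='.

Regress step by step:
  through step 4 (drive(t3,portB,whs1)): drop {truck_at(t3,whs1)}, keep {pkg_at(p2,whs1)}, require {truck_at(t3,portB)}
    → {pkg_at(p2,whs1), truck_at(t3,portB)}
  through step 3 (drive(t3,whs1,portB)): drop {truck_at(t3,portB)}, keep {pkg_at(p2,whs1)}, require {truck_at(t3,whs1)}
    → {pkg_at(p2,whs1), truck_at(t3,whs1)}
  through step 2 (drive(t3,whs2,whs1)): drop {truck_at(t3,whs1)}, keep {pkg_at(p2,whs1)}, require {truck_at(t3,whs2)}
    → {pkg_at(p2,whs1), truck_at(t3,whs2)}
  through step 1 (drive(t3,portB,whs2)): drop {truck_at(t3,whs2)}, keep {pkg_at(p2,whs1)}, require {truck_at(t3,portB)}
    → {pkg_at(p2,whs1), truck_at(t3,portB)}

== RESULT ==
["pkg_at(p2,whs1)", "truck_at(t3,portB)"]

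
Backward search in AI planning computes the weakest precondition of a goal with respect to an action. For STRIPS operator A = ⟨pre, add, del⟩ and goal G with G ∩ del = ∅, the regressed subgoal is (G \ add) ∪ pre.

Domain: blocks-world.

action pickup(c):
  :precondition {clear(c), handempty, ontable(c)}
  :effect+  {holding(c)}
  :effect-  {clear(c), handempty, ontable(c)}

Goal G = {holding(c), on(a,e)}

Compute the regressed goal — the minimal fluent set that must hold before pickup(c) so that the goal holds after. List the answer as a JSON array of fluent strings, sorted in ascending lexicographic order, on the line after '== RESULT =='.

Regress:
  G ∩ del = {}  (empty — regression defined)
  G \ add = {holding(c), on(a,e)} \ {holding(c)} = {on(a,e)}
  ∪ pre   = {on(a,e)} ∪ {clear(c), handempty, ontable(c)}
          = {clear(c), handempty, on(a,e), ontable(c)}

== RESULT ==
["clear(c)", "handempty", "on(a,e)", "ontable(c)"]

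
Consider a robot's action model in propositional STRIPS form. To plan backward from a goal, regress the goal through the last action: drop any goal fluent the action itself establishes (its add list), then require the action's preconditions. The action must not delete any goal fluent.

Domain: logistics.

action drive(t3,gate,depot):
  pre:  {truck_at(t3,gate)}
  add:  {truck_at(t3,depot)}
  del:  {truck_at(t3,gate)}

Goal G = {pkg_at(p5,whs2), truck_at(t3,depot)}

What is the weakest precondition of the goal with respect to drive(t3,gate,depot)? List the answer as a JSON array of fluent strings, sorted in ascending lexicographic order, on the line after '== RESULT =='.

Compute (G \ add) ∪ pre:
  G ∩ del = {}  (empty — regression defined)
  G \ add = {pkg_at(p5,whs2), truck_at(t3,depot)} \ {truck_at(t3,depot)} = {pkg_at(p5,whs2)}
  ∪ pre   = {pkg_at(p5,whs2)} ∪ {truck_at(t3,gate)}
          = {pkg_at(p5,whs2), truck_at(t3,gate)}

== RESULT ==
["pkg_at(p5,whs2)", "truck_at(t3,gate)"]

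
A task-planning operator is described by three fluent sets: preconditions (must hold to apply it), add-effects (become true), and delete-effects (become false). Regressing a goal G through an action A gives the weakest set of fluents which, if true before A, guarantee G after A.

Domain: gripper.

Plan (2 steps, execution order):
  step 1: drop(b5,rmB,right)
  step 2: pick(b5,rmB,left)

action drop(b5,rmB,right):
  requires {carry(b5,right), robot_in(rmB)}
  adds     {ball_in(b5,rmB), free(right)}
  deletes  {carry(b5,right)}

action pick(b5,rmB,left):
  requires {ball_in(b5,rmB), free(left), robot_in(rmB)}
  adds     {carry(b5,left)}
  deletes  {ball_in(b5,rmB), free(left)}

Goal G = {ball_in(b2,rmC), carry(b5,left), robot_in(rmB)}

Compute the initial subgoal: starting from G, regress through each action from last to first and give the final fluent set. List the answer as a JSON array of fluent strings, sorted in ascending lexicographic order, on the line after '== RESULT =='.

Regress step by step:
  through step 2 (pick(b5,rmB,left)): drop {carry(b5,left)}, keep {ball_in(b2,rmC), robot_in(rmB)}, require {ball_in(b5,rmB), free(left), robot_in(rmB)}
    → {ball_in(b2,rmC), ball_in(b5,rmB), free(left), robot_in(rmB)}
  through step 1 (drop(b5,rmB,right)): drop {ball_in(b5,rmB)}, keep {ball_in(b2,rmC), free(left), robot_in(rmB)}, require {carry(b5,right), robot_in(rmB)}
    → {ball_in(b2,rmC), carry(b5,right), free(left), robot_in(rmB)}

== RESULT ==
["ball_in(b2,rmC)", "carry(b5,right)", "free(left)", "robot_in(rmB)"]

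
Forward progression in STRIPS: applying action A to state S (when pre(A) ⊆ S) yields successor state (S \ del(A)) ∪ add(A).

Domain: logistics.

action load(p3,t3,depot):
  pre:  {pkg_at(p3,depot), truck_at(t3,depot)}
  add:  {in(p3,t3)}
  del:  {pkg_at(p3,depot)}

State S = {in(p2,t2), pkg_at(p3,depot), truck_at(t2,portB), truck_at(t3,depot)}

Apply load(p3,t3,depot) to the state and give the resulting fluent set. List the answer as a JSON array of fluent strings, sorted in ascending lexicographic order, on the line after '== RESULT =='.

Progress:
  pre ⊆ S: {pkg_at(p3,depot), truck_at(t3,depot)} ⊆ S  — applicable
  S \ del = {in(p2,t2), truck_at(t2,portB), truck_at(t3,depot)}
  ∪ add   = {in(p2,t2), in(p3,t3), truck_at(t2,portB), truck_at(t3,depot)}

== RESULT ==
["in(p2,t2)", "in(p3,t3)", "truck_at(t2,portB)", "truck_at(t3,depot)"]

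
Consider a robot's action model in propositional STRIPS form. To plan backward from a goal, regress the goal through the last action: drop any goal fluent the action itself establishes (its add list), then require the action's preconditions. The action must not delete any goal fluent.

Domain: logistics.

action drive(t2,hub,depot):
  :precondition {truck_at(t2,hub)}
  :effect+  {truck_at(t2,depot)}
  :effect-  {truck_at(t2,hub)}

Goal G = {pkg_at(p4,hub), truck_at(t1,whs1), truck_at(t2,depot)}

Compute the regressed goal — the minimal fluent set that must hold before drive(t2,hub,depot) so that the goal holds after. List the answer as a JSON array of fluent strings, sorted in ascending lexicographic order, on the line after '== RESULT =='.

Compute (G \ add) ∪ pre:
  G ∩ del = {}  (empty — regression defined)
  G \ add = {pkg_at(p4,hub), truck_at(t1,whs1), truck_at(t2,depot)} \ {truck_at(t2,depot)} = {pkg_at(p4,hub), truck_at(t1,whs1)}
  ∪ pre   = {pkg_at(p4,hub), truck_at(t1,whs1)} ∪ {truck_at(t2,hub)}
          = {pkg_at(p4,hub), truck_at(t1,whs1), truck_at(t2,hub)}

== RESULT ==
["pkg_at(p4,hub)", "truck_at(t1,whs1)", "truck_at(t2,hub)"]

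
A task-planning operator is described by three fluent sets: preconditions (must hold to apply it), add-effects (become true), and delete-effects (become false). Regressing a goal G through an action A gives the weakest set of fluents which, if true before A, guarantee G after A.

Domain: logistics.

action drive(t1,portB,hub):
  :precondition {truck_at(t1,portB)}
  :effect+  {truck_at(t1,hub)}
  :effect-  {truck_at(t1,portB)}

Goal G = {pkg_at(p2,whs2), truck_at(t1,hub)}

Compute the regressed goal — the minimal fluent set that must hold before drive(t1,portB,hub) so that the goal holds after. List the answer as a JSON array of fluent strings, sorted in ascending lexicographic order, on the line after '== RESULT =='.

Compute (G \ add) ∪ pre:
  G ∩ del = {}  (empty — regression defined)
  G \ add = {pkg_at(p2,whs2), truck_at(t1,hub)} \ {truck_at(t1,hub)} = {pkg_at(p2,whs2)}
  ∪ pre   = {pkg_at(p2,whs2)} ∪ {truck_at(t1,portB)}
          = {pkg_at(p2,whs2), truck_at(t1,portB)}

== RESULT ==
["pkg_at(p2,whs2)", "truck_at(t1,portB)"]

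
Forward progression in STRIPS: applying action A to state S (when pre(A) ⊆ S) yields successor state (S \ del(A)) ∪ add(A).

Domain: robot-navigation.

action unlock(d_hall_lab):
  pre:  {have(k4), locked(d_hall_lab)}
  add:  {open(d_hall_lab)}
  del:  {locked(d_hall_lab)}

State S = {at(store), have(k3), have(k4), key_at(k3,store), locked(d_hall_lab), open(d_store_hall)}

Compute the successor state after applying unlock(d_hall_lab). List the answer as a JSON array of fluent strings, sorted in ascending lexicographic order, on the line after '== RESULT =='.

Progress:
  pre ⊆ S: {have(k4), locked(d_hall_lab)} ⊆ S  — applicable
  S \ del = {at(store), have(k3), have(k4), key_at(k3,store), open(d_store_hall)}
  ∪ add   = {at(store), have(k3), have(k4), key_at(k3,store), open(d_hall_lab), open(d_store_hall)}

== RESULT ==
["at(store)", "have(k3)", "have(k4)", "key_at(k3,store)", "open(d_hall_lab)", "open(d_store_hall)"]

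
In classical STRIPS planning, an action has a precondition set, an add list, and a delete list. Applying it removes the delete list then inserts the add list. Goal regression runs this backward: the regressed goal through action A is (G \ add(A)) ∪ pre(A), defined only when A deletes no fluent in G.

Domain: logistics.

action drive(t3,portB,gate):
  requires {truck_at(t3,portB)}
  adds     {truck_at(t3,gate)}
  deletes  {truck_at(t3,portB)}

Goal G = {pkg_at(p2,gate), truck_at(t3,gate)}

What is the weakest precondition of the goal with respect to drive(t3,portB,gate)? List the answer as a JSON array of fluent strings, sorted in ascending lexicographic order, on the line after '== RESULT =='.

Regress:
  G ∩ del = {}  (empty — regression defined)
  G \ add = {pkg_at(p2,gate), truck_at(t3,gate)} \ {truck_at(t3,gate)} = {pkg_at(p2,gate)}
  ∪ pre   = {pkg_at(p2,gate)} ∪ {truck_at(t3,portB)}
          = {pkg_at(p2,gate), truck_at(t3,portB)}

== RESULT ==
["pkg_at(p2,gate)", "truck_at(t3,portB)"]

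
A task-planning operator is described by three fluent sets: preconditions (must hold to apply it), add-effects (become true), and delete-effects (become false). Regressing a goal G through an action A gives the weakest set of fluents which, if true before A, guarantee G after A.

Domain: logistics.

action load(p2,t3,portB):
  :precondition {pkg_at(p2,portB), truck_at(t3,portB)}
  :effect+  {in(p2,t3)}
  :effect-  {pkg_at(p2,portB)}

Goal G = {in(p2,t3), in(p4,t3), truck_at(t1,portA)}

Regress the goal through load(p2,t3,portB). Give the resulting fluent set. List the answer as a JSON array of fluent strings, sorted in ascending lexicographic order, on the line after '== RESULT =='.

Compute (G \ add) ∪ pre:
  G ∩ del = {}  (empty — regression defined)
  G \ add = {in(p2,t3), in(p4,t3), truck_at(t1,portA)} \ {in(p2,t3)} = {in(p4,t3), truck_at(t1,portA)}
  ∪ pre   = {in(p4,t3), truck_at(t1,portA)} ∪ {pkg_at(p2,portB), truck_at(t3,portB)}
          = {in(p4,t3), pkg_at(p2,portB), truck_at(t1,portA), truck_at(t3,portB)}

== RESULT ==
["in(p4,t3)", "pkg_at(p2,portB)", "truck_at(t1,portA)", "truck_at(t3,portB)"]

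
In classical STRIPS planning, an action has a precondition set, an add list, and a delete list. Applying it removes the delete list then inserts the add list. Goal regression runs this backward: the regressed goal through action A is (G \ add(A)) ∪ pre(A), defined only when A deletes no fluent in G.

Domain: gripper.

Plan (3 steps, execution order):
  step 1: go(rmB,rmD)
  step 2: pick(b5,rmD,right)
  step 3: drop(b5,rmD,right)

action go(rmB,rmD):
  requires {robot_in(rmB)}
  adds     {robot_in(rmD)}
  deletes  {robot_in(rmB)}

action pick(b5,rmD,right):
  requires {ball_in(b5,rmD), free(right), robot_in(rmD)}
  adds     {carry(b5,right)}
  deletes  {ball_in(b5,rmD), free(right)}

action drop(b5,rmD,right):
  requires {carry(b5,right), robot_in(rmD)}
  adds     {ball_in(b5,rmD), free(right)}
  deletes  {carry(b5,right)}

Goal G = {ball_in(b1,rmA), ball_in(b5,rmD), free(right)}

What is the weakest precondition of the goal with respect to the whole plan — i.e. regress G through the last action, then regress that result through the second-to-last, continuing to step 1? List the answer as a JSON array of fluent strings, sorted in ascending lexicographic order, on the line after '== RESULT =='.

Work backward from the goal:
  through step 3 (drop(b5,rmD,right)): drop {ball_in(b5,rmD), free(right)}, keep {ball_in(b1,rmA)}, require {carry(b5,right), robot_in(rmD)}
    → {ball_in(b1,rmA), carry(b5,right), robot_in(rmD)}
  through step 2 (pick(b5,rmD,right)): drop {carry(b5,right)}, keep {ball_in(b1,rmA), robot_in(rmD)}, require {ball_in(b5,rmD), free(right), robot_in(rmD)}
    → {ball_in(b1,rmA), ball_in(b5,rmD), free(right), robot_in(rmD)}
  through step 1 (go(rmB,rmD)): drop {robot_in(rmD)}, keep {ball_in(b1,rmA), ball_in(b5,rmD), free(right)}, require {robot_in(rmB)}
    → {ball_in(b1,rmA), ball_in(b5,rmD), free(right), robot_in(rmB)}

== RESULT ==
["ball_in(b1,rmA)", "ball_in(b5,rmD)", "free(right)", "robot_in(rmB)"]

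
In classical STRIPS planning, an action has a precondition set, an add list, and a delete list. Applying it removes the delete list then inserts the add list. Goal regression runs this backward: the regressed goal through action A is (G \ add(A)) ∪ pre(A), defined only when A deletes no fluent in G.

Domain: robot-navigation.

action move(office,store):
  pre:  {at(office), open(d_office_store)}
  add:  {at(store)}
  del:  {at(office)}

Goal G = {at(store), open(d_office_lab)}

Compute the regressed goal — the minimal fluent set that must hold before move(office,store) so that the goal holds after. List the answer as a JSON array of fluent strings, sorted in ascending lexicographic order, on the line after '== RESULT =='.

Compute (G \ add) ∪ pre:
  G ∩ del = {}  (empty — regression defined)
  G \ add = {at(store), open(d_office_lab)} \ {at(store)} = {open(d_office_lab)}
  ∪ pre   = {open(d_office_lab)} ∪ {at(office), open(d_office_store)}
          = {at(office), open(d_office_lab), open(d_office_store)}

== RESULT ==
["at(office)", "open(d_office_lab)", "open(d_office_store)"]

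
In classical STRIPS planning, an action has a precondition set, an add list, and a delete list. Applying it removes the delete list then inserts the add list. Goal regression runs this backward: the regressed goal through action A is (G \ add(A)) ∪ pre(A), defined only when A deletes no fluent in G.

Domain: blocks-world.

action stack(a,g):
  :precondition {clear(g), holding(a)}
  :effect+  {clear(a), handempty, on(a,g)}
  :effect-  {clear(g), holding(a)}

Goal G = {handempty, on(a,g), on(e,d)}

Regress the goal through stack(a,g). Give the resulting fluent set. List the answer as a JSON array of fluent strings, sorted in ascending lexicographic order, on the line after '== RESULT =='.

Regress:
  G ∩ del = {}  (empty — regression defined)
  G \ add = {handempty, on(a,g), on(e,d)} \ {clear(a), handempty, on(a,g)} = {on(e,d)}
  ∪ pre   = {on(e,d)} ∪ {clear(g), holding(a)}
          = {clear(g), holding(a), on(e,d)}

== RESULT ==
["clear(g)", "holding(a)", "on(e,d)"]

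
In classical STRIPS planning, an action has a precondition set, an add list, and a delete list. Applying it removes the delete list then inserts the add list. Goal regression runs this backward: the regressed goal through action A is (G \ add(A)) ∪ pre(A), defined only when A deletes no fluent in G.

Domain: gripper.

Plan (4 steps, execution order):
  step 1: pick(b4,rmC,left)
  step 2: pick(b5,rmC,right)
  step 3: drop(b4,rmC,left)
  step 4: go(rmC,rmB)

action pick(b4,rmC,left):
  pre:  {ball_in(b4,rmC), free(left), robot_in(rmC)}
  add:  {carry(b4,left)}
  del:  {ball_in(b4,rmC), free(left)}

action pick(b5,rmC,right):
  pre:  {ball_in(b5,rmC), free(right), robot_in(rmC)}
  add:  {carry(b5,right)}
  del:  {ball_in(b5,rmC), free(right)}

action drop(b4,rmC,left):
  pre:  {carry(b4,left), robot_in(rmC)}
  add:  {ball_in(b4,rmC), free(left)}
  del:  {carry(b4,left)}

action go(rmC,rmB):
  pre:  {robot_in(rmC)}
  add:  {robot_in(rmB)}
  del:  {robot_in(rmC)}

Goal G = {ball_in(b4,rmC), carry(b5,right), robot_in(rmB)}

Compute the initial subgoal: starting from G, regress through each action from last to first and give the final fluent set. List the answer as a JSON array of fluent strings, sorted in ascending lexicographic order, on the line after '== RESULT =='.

Regress step by step:
  through step 4 (go(rmC,rmB)): drop {robot_in(rmB)}, keep {ball_in(b4,rmC), carry(b5,right)}, require {robot_in(rmC)}
    → {ball_in(b4,rmC), carry(b5,right), robot_in(rmC)}
  through step 3 (drop(b4,rmC,left)): drop {ball_in(b4,rmC)}, keep {carry(b5,right), robot_in(rmC)}, require {carry(b4,left), robot_in(rmC)}
    → {carry(b4,left), carry(b5,right), robot_in(rmC)}
  through step 2 (pick(b5,rmC,right)): drop {carry(b5,right)}, keep {carry(b4,left), robot_in(rmC)}, require {ball_in(b5,rmC), free(right), robot_in(rmC)}
    → {ball_in(b5,rmC), carry(b4,left), free(right), robot_in(rmC)}
  through step 1 (pick(b4,rmC,left)): drop {carry(b4,left)}, keep {ball_in(b5,rmC), free(right), robot_in(rmC)}, require {ball_in(b4,rmC), free(left), robot_in(rmC)}
    → {ball_in(b4,rmC), ball_in(b5,rmC), free(left), free(right), robot_in(rmC)}

== RESULT ==
["ball_in(b4,rmC)", "ball_in(b5,rmC)", "free(left)", "free(right)", "robot_in(rmC)"]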